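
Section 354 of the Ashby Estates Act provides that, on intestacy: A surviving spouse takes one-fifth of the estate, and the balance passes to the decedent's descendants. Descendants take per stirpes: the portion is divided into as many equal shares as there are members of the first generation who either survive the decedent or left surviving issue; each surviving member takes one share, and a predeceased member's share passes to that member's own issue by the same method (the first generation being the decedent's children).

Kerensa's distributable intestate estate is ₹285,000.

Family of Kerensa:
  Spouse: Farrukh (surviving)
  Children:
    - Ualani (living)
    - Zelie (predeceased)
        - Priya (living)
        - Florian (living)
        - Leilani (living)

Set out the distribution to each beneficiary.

Farrukh takes one-fifth of ₹285,000 = ₹57,000. The remaining ₹228,000 passes to the descendants.
The descendants' portion (₹228,000) is divided into 2 shares of ₹114,000: Ualani takes ₹114,000; Zelie's ₹114,000 share passes to Zelie's issue.
Zelie's share (₹114,000) is divided into 3 shares of ₹38,000: Priya, Florian, and Leilani each take ₹38,000.

Farrukh: ₹57,000; Ualani: ₹114,000; Priya: ₹38,000; Florian: ₹38,000; Leilani: ₹38,000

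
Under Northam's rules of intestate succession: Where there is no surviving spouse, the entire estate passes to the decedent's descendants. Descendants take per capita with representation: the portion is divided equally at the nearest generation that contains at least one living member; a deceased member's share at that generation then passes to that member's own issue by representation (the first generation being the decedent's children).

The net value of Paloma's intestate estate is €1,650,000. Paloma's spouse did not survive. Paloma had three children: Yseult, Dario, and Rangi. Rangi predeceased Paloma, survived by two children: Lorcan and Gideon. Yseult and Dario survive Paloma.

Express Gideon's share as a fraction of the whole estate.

Gideon receives 1/6 of the estate.

The entire €1,650,000 passes to the descendants.
That amount (€1,650,000) is divided into 3 shares of €550,000: Yseult and Dario each take €550,000; Rangi's €550,000 share passes to Rangi's issue.
Rangi's share (€550,000) is divided into 2 shares of €275,000: Lorcan and Gideon each take €275,000.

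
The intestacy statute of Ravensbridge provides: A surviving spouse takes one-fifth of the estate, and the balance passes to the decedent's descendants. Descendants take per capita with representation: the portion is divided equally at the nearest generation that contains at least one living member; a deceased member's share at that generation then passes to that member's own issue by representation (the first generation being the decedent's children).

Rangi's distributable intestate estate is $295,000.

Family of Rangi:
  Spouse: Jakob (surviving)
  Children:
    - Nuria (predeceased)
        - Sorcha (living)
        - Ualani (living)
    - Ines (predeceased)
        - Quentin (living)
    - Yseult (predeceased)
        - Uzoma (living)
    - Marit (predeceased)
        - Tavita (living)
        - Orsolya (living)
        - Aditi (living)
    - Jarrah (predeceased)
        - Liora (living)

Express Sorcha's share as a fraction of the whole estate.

Sorcha receives 1/10 of the estate.

Jakob takes one-fifth of $295,000 = $59,000. The remaining $236,000 passes to the descendants.
No child survives, so the initial division is made at the grandchildren's generation.
The descendants' portion ($236,000) is divided into 8 shares of $29,500: Sorcha, Ualani, Quentin, Uzoma, Tavita, Orsolya, Aditi, and Liora each take $29,500.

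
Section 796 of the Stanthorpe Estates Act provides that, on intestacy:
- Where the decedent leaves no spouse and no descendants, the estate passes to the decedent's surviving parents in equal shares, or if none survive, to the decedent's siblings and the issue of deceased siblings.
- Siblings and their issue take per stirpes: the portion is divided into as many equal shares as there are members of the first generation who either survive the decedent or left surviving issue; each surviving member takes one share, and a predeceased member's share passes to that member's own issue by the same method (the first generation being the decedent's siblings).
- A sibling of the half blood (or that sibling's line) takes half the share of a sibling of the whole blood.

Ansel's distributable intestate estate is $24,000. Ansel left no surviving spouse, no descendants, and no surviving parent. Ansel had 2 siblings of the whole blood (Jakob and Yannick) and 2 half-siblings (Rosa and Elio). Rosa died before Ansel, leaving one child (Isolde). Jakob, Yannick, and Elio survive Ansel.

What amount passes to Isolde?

Isolde receives $4,000.

The entire $24,000 passes to the siblings and their issue.
Counting each half-blood sibling's line as half a unit, there are 3 units in $24,000, so one unit is $8,000. Whole-blood lines (Jakob and Yannick) take $8,000 each; half-blood lines (Rosa and Elio) take $4,000 each.
Rosa's share ($4,000) passes entirely to Isolde.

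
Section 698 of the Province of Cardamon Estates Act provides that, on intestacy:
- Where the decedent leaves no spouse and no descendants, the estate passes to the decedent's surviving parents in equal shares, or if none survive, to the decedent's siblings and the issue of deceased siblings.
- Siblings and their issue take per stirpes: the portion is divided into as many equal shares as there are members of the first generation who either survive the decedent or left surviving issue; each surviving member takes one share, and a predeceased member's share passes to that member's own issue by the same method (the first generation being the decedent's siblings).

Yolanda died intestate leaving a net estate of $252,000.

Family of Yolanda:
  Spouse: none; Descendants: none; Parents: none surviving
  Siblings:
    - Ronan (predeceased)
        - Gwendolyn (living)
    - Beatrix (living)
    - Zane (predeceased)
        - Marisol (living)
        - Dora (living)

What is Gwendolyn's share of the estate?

Gwendolyn receives $84,000.

The entire $252,000 passes to the siblings and their issue.
That amount ($252,000) is divided into 3 shares of $84,000: Beatrix takes $84,000; Ronan's $84,000 share passes to Ronan's issue; Zane's $84,000 share passes to Zane's issue.
Ronan's share ($84,000) passes entirely to Gwendolyn.
Zane's share ($84,000) is divided into 2 shares of $42,000: Marisol and Dora each take $42,000.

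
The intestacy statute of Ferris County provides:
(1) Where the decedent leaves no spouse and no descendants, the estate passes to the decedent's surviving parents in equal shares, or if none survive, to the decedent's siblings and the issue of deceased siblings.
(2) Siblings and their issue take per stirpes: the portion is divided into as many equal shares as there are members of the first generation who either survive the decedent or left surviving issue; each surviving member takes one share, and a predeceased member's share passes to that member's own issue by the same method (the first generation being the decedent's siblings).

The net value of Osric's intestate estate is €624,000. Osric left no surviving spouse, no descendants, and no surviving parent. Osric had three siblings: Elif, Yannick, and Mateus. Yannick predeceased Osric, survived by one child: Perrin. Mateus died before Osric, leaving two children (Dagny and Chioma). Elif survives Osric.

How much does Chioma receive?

Chioma receives €104,000.

The entire €624,000 passes to the siblings and their issue.
That amount (€624,000) is divided into 3 shares of €208,000: Elif takes €208,000; Yannick's €208,000 share passes to Yannick's issue; Mateus's €208,000 share passes to Mateus's issue.
Yannick's share (€208,000) passes entirely to Perrin.
Mateus's share (€208,000) is divided into 2 shares of €104,000: Dagny and Chioma each take €104,000.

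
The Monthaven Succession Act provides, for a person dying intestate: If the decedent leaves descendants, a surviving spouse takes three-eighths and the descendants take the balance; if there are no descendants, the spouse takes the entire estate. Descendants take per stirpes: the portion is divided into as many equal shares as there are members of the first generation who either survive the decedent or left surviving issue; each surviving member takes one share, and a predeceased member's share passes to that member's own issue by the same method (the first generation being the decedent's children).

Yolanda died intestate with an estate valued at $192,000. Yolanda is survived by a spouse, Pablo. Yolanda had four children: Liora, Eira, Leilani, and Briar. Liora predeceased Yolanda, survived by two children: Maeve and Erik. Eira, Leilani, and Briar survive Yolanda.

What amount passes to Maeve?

Maeve receives $15,000.

Pablo takes three-eighths of $192,000 = $72,000. The remaining $120,000 passes to the descendants.
The descendants' portion ($120,000) is divided into 4 shares of $30,000: Eira, Leilani, and Briar each take $30,000; Liora's $30,000 share passes to Liora's issue.
Liora's share ($30,000) is divided into 2 shares of $15,000: Maeve and Erik each take $15,000.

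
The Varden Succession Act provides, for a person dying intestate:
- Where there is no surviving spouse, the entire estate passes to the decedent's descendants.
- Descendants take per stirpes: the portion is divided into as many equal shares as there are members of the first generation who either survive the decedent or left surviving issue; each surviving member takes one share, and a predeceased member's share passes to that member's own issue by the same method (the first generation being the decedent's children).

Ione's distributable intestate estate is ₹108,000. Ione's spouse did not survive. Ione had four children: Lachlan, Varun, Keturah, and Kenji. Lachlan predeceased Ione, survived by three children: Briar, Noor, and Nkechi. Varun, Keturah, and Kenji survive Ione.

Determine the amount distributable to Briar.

The entire ₹108,000 passes to the descendants.
That amount (₹108,000) is divided into 4 shares of ₹27,000: Varun, Keturah, and Kenji each take ₹27,000; Lachlan's ₹27,000 share passes to Lachlan's issue.
Lachlan's share (₹27,000) is divided into 3 shares of ₹9,000: Briar, Noor, and Nkechi each take ₹9,000.

Briar receives ₹9,000.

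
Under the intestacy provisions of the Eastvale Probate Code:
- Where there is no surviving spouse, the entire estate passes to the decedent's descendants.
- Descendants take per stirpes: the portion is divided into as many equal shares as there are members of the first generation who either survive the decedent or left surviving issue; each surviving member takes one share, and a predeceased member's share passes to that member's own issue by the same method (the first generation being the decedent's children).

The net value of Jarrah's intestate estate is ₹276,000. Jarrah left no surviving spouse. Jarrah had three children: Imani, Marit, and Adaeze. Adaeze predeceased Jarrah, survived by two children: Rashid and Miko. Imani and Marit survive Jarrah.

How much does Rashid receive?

The entire ₹276,000 passes to the descendants.
That amount (₹276,000) is divided into 3 shares of ₹92,000: Imani and Marit each take ₹92,000; Adaeze's ₹92,000 share passes to Adaeze's issue.
Adaeze's share (₹92,000) is divided into 2 shares of ₹46,000: Rashid and Miko each take ₹46,000.

Rashid receives ₹46,000.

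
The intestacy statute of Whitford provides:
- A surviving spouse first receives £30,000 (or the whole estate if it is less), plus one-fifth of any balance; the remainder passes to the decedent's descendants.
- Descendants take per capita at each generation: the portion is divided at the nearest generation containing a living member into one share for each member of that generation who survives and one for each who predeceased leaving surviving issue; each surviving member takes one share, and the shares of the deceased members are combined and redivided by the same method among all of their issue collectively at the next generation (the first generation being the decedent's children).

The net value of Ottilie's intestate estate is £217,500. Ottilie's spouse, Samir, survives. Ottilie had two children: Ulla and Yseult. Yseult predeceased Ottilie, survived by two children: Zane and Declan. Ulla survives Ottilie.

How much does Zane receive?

Samir first takes £30,000, leaving a balance of £187,500. Samir then takes one-fifth of the balance (£37,500), for a total of £67,500. The remaining £150,000 passes to the descendants.
The descendants' portion (£150,000) is divided at the children's generation into 2 shares of £75,000. Ulla takes £75,000. The remaining share for the deceased Yseult (£75,000) is carried to the next generation.
That pool (£75,000) is divided at the grandchildren's generation equally among Zane and Declan: £37,500 each.

Zane receives £37,500.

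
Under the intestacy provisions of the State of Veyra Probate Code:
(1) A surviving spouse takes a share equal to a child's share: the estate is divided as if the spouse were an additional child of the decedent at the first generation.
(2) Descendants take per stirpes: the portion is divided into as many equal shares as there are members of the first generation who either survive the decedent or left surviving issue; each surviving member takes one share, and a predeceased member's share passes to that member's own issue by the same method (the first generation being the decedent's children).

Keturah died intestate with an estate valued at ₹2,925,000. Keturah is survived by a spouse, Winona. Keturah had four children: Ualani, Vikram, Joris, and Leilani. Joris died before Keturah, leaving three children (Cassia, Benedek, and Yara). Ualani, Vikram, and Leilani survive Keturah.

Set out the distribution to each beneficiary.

The spouse counts as an additional share at the children's level, so there are 5 primary shares of ₹585,000. Winona takes one such share (₹585,000).
The children's combined portion (₹2,340,000) is divided into 4 shares of ₹585,000: Ualani, Vikram, and Leilani each take ₹585,000; Joris's ₹585,000 share passes to Joris's issue.
Joris's share (₹585,000) is divided into 3 shares of ₹195,000: Cassia, Benedek, and Yara each take ₹195,000.

Winona: ₹585,000; Ualani: ₹585,000; Vikram: ₹585,000; Cassia: ₹195,000; Benedek: ₹195,000; Yara: ₹195,000; Leilani: ₹585,000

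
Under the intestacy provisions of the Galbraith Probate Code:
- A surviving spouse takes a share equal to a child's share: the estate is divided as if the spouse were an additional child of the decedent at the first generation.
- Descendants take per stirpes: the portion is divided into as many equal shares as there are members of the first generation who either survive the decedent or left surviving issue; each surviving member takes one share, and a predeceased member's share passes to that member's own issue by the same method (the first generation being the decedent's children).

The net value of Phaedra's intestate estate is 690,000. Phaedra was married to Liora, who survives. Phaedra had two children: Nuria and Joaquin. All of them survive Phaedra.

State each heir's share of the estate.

Liora: 230,000; Nuria: 230,000; Joaquin: 230,000

The spouse counts as an additional share at the children's level, so there are 3 primary shares of 230,000. Liora takes one such share (230,000).
The children's combined portion (460,000) is divided into 2 shares of 230,000: Nuria and Joaquin each take 230,000.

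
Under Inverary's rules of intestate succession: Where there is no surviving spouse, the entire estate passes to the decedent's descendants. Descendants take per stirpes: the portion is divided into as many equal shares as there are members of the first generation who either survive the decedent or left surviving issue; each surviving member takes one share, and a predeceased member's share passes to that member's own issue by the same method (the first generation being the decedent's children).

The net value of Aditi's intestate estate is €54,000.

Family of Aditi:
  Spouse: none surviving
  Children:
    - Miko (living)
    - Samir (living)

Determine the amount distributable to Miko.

Miko receives €27,000.

The entire €54,000 passes to the descendants.
That amount (€54,000) is divided into 2 shares of €27,000: Miko and Samir each take €27,000.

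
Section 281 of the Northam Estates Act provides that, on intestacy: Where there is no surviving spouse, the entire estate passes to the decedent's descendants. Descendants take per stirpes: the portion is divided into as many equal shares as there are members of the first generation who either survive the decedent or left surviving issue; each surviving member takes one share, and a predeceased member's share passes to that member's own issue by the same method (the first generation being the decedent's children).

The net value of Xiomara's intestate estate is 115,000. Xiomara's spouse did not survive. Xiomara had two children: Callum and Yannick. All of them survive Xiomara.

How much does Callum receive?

Callum receives 57,500.

The entire 115,000 passes to the descendants.
That amount (115,000) is divided into 2 shares of 57,500: Callum and Yannick each take 57,500.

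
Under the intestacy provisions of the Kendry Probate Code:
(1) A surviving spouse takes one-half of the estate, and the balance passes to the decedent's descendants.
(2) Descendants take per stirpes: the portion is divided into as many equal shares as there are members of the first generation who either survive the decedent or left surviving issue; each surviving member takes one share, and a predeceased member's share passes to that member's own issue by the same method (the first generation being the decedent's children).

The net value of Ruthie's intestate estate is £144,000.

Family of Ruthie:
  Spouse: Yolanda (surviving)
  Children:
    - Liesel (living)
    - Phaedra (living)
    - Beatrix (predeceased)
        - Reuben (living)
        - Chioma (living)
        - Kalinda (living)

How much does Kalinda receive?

Kalinda receives £8,000.

Yolanda takes one-half of £144,000 = £72,000. The remaining £72,000 passes to the descendants.
The descendants' portion (£72,000) is divided into 3 shares of £24,000: Liesel and Phaedra each take £24,000; Beatrix's £24,000 share passes to Beatrix's issue.
Beatrix's share (£24,000) is divided into 3 shares of £8,000: Reuben, Chioma, and Kalinda each take £8,000.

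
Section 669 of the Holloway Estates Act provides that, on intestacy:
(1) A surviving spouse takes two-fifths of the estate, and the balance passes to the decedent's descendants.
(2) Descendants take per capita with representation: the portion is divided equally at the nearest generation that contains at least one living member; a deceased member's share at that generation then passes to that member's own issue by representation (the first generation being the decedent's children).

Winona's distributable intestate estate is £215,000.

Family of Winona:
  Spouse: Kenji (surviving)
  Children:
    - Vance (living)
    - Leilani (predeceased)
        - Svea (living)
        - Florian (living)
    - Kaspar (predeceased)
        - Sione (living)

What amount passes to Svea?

Svea receives £21,500.

Kenji takes two-fifths of £215,000 = £86,000. The remaining £129,000 passes to the descendants.
The descendants' portion (£129,000) is divided into 3 shares of £43,000: Vance takes £43,000; Leilani's £43,000 share passes to Leilani's issue; Kaspar's £43,000 share passes to Kaspar's issue.
Leilani's share (£43,000) is divided into 2 shares of £21,500: Svea and Florian each take £21,500.
Kaspar's share (£43,000) passes entirely to Sione.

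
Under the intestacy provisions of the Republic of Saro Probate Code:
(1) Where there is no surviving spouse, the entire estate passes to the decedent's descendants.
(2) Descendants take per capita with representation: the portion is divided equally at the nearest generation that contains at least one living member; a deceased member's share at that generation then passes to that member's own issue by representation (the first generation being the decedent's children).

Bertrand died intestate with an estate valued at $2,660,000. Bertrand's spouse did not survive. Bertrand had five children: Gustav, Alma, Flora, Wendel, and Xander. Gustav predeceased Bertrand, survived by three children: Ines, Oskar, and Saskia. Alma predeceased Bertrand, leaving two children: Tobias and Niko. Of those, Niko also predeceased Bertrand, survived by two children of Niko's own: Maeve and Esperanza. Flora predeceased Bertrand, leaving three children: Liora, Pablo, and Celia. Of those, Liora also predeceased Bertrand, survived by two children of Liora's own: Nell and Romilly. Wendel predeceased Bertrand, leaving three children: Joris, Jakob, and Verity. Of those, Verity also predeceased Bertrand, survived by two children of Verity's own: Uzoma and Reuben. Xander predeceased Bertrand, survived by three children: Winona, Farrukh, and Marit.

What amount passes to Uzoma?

The entire $2,660,000 passes to the descendants.
No child survives, so the initial division is made at the grandchildren's generation.
That amount ($2,660,000) is divided into 14 shares of $190,000: Ines, Oskar, Saskia, Tobias, Pablo, Celia, Joris, Jakob, Winona, Farrukh, and Marit each take $190,000; Niko's $190,000 share passes to Niko's issue; Liora's $190,000 share passes to Liora's issue; Verity's $190,000 share passes to Verity's issue.
Niko's share ($190,000) is divided into 2 shares of $95,000: Maeve and Esperanza each take $95,000.
Liora's share ($190,000) is divided into 2 shares of $95,000: Nell and Romilly each take $95,000.
Verity's share ($190,000) is divided into 2 shares of $95,000: Uzoma and Reuben each take $95,000.

Uzoma receives $95,000.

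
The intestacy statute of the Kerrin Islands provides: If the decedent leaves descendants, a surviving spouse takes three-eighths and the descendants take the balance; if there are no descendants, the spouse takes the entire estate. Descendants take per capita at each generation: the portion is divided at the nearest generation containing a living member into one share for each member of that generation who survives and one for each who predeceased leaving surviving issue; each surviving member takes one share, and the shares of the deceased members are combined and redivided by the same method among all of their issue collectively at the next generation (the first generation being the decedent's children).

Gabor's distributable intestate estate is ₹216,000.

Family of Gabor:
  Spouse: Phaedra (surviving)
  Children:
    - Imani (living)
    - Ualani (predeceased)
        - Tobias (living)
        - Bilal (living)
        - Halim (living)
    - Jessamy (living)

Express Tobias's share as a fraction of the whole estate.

Phaedra takes three-eighths of ₹216,000 = ₹81,000. The remaining ₹135,000 passes to the descendants.
The descendants' portion (₹135,000) is divided at the children's generation into 3 shares of ₹45,000. Imani and Jessamy each take ₹45,000. The remaining share for the deceased Ualani (₹45,000) is carried to the next generation.
That pool (₹45,000) is divided at the grandchildren's generation equally among Tobias, Bilal, and Halim: ₹15,000 each.

Tobias receives 5/72 of the estate.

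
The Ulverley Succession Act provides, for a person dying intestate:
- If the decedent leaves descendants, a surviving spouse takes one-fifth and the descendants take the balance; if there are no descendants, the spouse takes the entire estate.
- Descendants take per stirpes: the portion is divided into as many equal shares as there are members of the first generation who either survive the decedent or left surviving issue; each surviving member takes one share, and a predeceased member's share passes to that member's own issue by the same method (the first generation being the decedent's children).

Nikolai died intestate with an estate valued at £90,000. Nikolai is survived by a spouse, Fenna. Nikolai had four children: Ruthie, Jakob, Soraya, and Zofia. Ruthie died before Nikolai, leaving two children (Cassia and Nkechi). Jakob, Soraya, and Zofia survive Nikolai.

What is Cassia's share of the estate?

Fenna takes one-fifth of £90,000 = £18,000. The remaining £72,000 passes to the descendants.
The descendants' portion (£72,000) is divided into 4 shares of £18,000: Jakob, Soraya, and Zofia each take £18,000; Ruthie's £18,000 share passes to Ruthie's issue.
Ruthie's share (£18,000) is divided into 2 shares of £9,000: Cassia and Nkechi each take £9,000.

Cassia receives £9,000.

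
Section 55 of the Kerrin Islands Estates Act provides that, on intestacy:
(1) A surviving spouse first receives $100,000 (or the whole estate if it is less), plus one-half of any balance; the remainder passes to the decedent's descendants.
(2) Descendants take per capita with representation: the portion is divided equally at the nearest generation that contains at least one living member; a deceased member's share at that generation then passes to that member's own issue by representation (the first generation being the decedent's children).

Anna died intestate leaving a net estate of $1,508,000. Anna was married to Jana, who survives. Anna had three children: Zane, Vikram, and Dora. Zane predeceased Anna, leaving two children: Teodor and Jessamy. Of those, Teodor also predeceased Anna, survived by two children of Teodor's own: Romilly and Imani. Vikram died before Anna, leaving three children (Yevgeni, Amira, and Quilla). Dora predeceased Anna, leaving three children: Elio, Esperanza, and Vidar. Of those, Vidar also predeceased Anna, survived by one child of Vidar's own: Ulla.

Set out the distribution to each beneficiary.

Jana first takes $100,000, leaving a balance of $1,408,000. Jana then takes one-half of the balance ($704,000), for a total of $804,000. The remaining $704,000 passes to the descendants.
No child survives, so the initial division is made at the grandchildren's generation.
The descendants' portion ($704,000) is divided into 8 shares of $88,000: Jessamy, Yevgeni, Amira, Quilla, Elio, and Esperanza each take $88,000; Teodor's $88,000 share passes to Teodor's issue; Vidar's $88,000 share passes to Vidar's issue.
Teodor's share ($88,000) is divided into 2 shares of $44,000: Romilly and Imani each take $44,000.
Vidar's share ($88,000) passes entirely to Ulla.

Jana: $804,000; Romilly: $44,000; Imani: $44,000; Jessamy: $88,000; Yevgeni: $88,000; Amira: $88,000; Quilla: $88,000; Elio: $88,000; Esperanza: $88,000; Ulla: $88,000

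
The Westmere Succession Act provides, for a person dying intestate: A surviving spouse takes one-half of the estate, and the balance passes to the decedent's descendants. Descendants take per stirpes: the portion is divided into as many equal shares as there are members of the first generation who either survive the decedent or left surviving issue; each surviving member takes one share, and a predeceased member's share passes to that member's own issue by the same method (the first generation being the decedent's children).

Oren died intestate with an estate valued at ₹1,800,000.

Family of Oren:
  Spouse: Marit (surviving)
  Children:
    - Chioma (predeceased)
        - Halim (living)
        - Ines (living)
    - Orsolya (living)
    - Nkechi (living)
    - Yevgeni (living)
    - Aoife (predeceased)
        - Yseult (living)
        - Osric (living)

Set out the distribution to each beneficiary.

Marit: ₹900,000; Halim: ₹90,000; Ines: ₹90,000; Orsolya: ₹180,000; Nkechi: ₹180,000; Yevgeni: ₹180,000; Yseult: ₹90,000; Osric: ₹90,000

Marit takes one-half of ₹1,800,000 = ₹900,000. The remaining ₹900,000 passes to the descendants.
The descendants' portion (₹900,000) is divided into 5 shares of ₹180,000: Orsolya, Nkechi, and Yevgeni each take ₹180,000; Chioma's ₹180,000 share passes to Chioma's issue; Aoife's ₹180,000 share passes to Aoife's issue.
Chioma's share (₹180,000) is divided into 2 shares of ₹90,000: Halim and Ines each take ₹90,000.
Aoife's share (₹180,000) is divided into 2 shares of ₹90,000: Yseult and Osric each take ₹90,000.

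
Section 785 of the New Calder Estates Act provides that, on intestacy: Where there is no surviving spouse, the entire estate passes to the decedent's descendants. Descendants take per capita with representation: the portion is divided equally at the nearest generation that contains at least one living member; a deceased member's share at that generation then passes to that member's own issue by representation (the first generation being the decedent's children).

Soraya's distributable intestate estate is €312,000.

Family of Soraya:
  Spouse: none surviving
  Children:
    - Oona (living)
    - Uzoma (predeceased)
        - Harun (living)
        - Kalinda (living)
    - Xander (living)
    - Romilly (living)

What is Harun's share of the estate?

The entire €312,000 passes to the descendants.
That amount (€312,000) is divided into 4 shares of €78,000: Oona, Xander, and Romilly each take €78,000; Uzoma's €78,000 share passes to Uzoma's issue.
Uzoma's share (€78,000) is divided into 2 shares of €39,000: Harun and Kalinda each take €39,000.

Harun receives €39,000.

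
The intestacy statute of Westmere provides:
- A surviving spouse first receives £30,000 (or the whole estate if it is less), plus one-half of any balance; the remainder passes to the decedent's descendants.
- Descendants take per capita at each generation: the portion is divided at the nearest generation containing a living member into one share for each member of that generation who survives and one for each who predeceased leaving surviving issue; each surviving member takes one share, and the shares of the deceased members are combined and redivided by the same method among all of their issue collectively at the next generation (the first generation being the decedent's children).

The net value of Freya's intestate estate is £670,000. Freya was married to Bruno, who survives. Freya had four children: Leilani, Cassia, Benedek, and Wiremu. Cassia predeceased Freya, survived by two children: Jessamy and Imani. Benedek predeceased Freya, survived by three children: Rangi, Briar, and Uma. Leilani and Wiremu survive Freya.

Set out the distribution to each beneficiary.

Bruno first takes £30,000, leaving a balance of £640,000. Bruno then takes one-half of the balance (£320,000), for a total of £350,000. The remaining £320,000 passes to the descendants.
The descendants' portion (£320,000) is divided at the children's generation into 4 shares of £80,000. Leilani and Wiremu each take £80,000. The 2 shares of the deceased (Cassia and Benedek) are combined into a pool of £160,000.
That pool (£160,000) is divided at the grandchildren's generation equally among Jessamy, Imani, Rangi, Briar, and Uma: £32,000 each.

Bruno: £350,000; Leilani: £80,000; Jessamy: £32,000; Imani: £32,000; Rangi: £32,000; Briar: £32,000; Uma: £32,000; Wiremu: £80,000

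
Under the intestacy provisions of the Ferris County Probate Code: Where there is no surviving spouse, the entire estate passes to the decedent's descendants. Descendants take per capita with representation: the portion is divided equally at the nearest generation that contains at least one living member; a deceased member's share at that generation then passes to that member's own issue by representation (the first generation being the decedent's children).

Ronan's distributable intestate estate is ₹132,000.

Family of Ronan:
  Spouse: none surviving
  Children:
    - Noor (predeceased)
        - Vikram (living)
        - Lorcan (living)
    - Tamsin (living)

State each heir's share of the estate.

The entire ₹132,000 passes to the descendants.
That amount (₹132,000) is divided into 2 shares of ₹66,000: Tamsin takes ₹66,000; Noor's ₹66,000 share passes to Noor's issue.
Noor's share (₹66,000) is divided into 2 shares of ₹33,000: Vikram and Lorcan each take ₹33,000.

Vikram: ₹33,000; Lorcan: ₹33,000; Tamsin: ₹66,000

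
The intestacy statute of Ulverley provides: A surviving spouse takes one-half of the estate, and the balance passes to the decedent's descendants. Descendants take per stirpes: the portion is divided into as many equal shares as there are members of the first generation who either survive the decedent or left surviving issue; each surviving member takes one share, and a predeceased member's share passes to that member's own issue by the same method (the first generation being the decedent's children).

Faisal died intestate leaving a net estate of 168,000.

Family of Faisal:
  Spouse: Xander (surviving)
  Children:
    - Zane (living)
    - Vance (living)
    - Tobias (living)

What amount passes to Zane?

Xander takes one-half of 168,000 = 84,000. The remaining 84,000 passes to the descendants.
The descendants' portion (84,000) is divided into 3 shares of 28,000: Zane, Vance, and Tobias each take 28,000.

Zane receives 28,000.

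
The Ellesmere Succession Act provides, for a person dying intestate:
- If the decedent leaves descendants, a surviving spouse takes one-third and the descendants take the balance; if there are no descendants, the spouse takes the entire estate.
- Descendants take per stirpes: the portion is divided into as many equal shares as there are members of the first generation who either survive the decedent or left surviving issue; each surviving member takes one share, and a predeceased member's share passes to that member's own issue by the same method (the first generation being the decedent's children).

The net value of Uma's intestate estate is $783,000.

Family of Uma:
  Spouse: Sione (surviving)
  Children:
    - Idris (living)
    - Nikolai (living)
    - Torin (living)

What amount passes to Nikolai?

Sione takes one-third of $783,000 = $261,000. The remaining $522,000 passes to the descendants.
The descendants' portion ($522,000) is divided into 3 shares of $174,000: Idris, Nikolai, and Torin each take $174,000.

Nikolai receives $174,000.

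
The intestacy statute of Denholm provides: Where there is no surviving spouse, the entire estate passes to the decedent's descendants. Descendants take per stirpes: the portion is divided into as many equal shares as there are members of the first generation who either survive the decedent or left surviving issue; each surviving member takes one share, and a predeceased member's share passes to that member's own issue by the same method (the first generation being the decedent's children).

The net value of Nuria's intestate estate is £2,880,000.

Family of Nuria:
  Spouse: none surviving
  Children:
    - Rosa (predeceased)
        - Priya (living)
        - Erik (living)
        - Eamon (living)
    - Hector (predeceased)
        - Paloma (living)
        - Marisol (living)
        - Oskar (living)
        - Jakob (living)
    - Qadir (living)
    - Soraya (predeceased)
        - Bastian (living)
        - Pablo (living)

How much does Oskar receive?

Oskar receives £180,000.

The entire £2,880,000 passes to the descendants.
That amount (£2,880,000) is divided into 4 shares of £720,000: Qadir takes £720,000; Rosa's £720,000 share passes to Rosa's issue; Hector's £720,000 share passes to Hector's issue; Soraya's £720,000 share passes to Soraya's issue.
Rosa's share (£720,000) is divided into 3 shares of £240,000: Priya, Erik, and Eamon each take £240,000.
Hector's share (£720,000) is divided into 4 shares of £180,000: Paloma, Marisol, Oskar, and Jakob each take £180,000.
Soraya's share (£720,000) is divided into 2 shares of £360,000: Bastian and Pablo each take £360,000.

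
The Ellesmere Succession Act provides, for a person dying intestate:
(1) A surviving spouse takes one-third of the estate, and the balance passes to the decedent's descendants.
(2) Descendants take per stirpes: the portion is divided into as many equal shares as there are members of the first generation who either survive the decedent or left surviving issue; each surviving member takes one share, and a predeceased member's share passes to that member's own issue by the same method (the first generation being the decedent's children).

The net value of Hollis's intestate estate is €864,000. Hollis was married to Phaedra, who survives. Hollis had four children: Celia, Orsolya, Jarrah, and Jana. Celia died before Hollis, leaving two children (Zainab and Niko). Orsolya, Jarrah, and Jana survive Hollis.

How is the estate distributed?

Phaedra takes one-third of €864,000 = €288,000. The remaining €576,000 passes to the descendants.
The descendants' portion (€576,000) is divided into 4 shares of €144,000: Orsolya, Jarrah, and Jana each take €144,000; Celia's €144,000 share passes to Celia's issue.
Celia's share (€144,000) is divided into 2 shares of €72,000: Zainab and Niko each take €72,000.

Phaedra: €288,000; Zainab: €72,000; Niko: €72,000; Orsolya: €144,000; Jarrah: €144,000; Jana: €144,000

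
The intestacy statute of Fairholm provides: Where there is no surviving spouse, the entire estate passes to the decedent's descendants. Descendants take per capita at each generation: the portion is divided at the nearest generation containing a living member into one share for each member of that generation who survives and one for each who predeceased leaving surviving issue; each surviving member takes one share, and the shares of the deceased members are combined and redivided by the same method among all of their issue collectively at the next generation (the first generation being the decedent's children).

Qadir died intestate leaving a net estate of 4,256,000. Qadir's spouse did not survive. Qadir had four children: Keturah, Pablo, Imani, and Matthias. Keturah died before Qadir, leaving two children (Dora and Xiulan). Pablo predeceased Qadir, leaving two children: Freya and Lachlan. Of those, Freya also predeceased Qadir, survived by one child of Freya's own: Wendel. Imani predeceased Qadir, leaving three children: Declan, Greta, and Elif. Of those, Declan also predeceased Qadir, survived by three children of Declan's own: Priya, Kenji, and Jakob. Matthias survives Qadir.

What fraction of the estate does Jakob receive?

Jakob receives 3/56 of the estate.

The entire 4,256,000 passes to the descendants.
That amount (4,256,000) is divided at the children's generation into 4 shares of 1,064,000. Matthias takes 1,064,000. The 3 shares of the deceased (Keturah, Pablo, and Imani) are combined into a pool of 3,192,000.
That pool (3,192,000) is divided at the grandchildren's generation into 7 shares of 456,000. Dora, Xiulan, Lachlan, Greta, and Elif each take 456,000. The 2 shares of the deceased (Freya and Declan) are combined into a pool of 912,000.
That pool (912,000) is divided at the great-grandchildren's generation equally among Wendel, Priya, Kenji, and Jakob: 228,000 each.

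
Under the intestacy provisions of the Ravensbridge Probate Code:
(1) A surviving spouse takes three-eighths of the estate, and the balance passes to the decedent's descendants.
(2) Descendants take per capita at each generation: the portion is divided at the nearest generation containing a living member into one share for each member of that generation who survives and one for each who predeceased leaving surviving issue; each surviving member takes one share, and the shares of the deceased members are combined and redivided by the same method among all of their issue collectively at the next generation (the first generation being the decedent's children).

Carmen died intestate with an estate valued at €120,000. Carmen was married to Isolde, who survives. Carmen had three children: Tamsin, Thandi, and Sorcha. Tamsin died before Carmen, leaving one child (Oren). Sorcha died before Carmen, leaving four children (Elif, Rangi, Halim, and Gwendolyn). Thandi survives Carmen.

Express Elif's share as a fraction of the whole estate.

Isolde takes three-eighths of €120,000 = €45,000. The remaining €75,000 passes to the descendants.
The descendants' portion (€75,000) is divided at the children's generation into 3 shares of €25,000. Thandi takes €25,000. The 2 shares of the deceased (Tamsin and Sorcha) are combined into a pool of €50,000.
That pool (€50,000) is divided at the grandchildren's generation equally among Oren, Elif, Rangi, Halim, and Gwendolyn: €10,000 each.

Elif receives 1/12 of the estate.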